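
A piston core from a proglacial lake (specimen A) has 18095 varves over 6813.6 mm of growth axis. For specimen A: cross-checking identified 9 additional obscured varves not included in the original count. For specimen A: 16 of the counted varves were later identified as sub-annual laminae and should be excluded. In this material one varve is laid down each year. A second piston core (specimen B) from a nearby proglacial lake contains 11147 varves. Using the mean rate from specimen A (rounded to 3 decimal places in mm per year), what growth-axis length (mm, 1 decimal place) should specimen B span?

Specimen A: after corrections the count is 18095 − 16 + 9 = 18088 varves.
A: Mean rate = 6813.6 mm / 18088 years ≈ 0.377 mm/year.
For B, 0.377 mm/year × 11147 years = 4202.4 mm.

4202.4 mm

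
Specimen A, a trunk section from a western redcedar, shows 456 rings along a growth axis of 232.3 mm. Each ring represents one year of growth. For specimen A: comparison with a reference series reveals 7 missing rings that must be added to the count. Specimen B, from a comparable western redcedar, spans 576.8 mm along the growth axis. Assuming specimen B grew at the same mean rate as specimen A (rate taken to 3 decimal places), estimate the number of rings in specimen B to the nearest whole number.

Specimen A: adjusted count: 456 + 7 = 463 rings.
A: Mean rate = 232.3 mm / 463 years ≈ 0.502 mm/year.
Specimen B: 576.8 mm / 0.502 mm per year = 1149.00 years ≈ 1149 rings.

1149 rings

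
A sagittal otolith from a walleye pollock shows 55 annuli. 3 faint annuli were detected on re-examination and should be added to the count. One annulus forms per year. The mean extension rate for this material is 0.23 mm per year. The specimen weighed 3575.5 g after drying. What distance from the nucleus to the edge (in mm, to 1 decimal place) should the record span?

13.3 mm

Adjusted count: 55 + 3 = 58 annuli.
58 years at 0.23 mm/year gives 0.23 × 58 = 13.3 mm.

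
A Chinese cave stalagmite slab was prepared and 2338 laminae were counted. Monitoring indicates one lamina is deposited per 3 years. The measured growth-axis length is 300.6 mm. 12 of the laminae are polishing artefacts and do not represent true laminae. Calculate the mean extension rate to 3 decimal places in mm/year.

0.043 mm/year

True lamina count = 2338 − 12 = 2326.
At 3 years per lamina, 2326 × 3 = 6978 years.
300.6 mm over 6978 years gives 300.6 / 6978 ≈ 0.043 mm/year.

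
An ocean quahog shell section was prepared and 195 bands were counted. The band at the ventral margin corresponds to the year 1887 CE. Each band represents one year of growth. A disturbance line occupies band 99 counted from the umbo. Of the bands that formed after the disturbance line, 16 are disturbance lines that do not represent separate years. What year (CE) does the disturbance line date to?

195 − 99 = 96 bands lie beyond the disturbance line toward the ventral margin.
96 − 16 false = 80 true bands after the disturbance line.
The band at the ventral margin is 1887 CE, so the disturbance line dates to 1887 − 80 = 1807 CE.

1807 CE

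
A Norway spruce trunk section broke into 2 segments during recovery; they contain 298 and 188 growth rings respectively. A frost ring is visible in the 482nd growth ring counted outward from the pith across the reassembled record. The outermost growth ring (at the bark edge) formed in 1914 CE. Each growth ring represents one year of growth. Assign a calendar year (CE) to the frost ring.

1910 CE

Total growth rings = 298 + 188 = 486.
Between growth ring 482 and the bark edge there are 486 − 482 = 4 growth rings.
The growth ring at the bark edge is 1914 CE, so the frost ring dates to 1914 − 4 = 1910 CE.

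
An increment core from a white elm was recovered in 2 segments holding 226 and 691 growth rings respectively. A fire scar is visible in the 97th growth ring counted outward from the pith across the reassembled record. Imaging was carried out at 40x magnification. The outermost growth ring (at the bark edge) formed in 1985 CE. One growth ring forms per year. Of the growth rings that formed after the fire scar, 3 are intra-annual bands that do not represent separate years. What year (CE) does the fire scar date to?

Total growth rings = 226 + 691 = 917.
Between growth ring 97 and the bark edge there are 917 − 97 = 820 growth rings.
Removing the 3 false growth rings leaves 820 − 3 = 817 true growth rings beyond the fire scar.
The growth ring at the bark edge is 1985 CE, so the fire scar dates to 1985 − 817 = 1168 CE.

1168 CE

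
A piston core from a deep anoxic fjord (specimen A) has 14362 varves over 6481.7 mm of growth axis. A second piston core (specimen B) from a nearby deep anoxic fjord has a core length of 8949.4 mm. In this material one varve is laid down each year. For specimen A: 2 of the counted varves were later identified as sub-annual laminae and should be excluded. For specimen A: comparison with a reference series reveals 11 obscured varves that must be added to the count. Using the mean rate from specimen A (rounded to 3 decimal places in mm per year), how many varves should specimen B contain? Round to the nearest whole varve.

Specimen A: after corrections the count is 14362 − 2 + 11 = 14371 varves.
A: 6481.7 mm over 14371 years gives 6481.7 / 14371 ≈ 0.451 mm/year.
B spans 8949.4 / 0.451 = 19843.46 years ≈ 19843 varves.

19843 varves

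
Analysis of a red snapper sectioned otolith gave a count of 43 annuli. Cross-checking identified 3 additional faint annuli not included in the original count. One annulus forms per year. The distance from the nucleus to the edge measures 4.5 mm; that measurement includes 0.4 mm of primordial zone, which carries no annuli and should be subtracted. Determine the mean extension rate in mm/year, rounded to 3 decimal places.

True annulus count = 43 + 3 = 46.
The growth record spans 4.5 − 0.4 = 4.1 mm.
4.1 mm over 46 years gives 4.1 / 46 ≈ 0.089 mm/year.

0.089 mm/year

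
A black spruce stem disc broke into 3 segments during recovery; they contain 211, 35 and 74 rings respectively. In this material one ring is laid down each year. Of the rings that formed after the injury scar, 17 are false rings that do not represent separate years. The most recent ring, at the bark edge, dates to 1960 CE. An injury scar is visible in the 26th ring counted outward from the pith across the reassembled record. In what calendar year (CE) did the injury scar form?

Total rings = 211 + 35 + 74 = 320.
320 − 26 = 294 rings lie beyond the injury scar toward the bark edge.
Removing the 17 false rings leaves 294 − 17 = 277 true rings beyond the injury scar.
The ring at the bark edge is 1960 CE, so the injury scar dates to 1960 − 277 = 1683 CE.

1683 CE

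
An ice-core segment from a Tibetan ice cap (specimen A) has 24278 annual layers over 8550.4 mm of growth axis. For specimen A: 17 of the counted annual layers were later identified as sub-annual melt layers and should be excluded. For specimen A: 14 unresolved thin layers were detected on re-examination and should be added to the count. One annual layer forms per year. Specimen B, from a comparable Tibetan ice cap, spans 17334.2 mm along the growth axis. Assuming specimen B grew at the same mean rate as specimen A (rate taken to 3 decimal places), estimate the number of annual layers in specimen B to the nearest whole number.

Specimen A: after corrections the count is 24278 − 17 + 14 = 24275 annual layers.
A: 8550.4 mm over 24275 years gives 8550.4 / 24275 ≈ 0.352 mm/year.
B spans 17334.2 / 0.352 = 49244.89 years ≈ 49245 annual layers.

49245 annual layers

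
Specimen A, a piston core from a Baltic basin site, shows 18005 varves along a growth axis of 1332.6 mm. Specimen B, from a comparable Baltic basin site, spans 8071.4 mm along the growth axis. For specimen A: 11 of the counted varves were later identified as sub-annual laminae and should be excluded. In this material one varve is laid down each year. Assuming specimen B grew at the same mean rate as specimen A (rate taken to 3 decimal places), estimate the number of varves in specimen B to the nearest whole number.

Specimen A: correcting the raw count gives 18005 − 11 = 17994 true varves.
A: Mean rate = 1332.6 mm / 17994 years ≈ 0.074 mm per year.
For B, 8071.4 / 0.074 = 109072.97 years ≈ 109073 varves.

109073 varves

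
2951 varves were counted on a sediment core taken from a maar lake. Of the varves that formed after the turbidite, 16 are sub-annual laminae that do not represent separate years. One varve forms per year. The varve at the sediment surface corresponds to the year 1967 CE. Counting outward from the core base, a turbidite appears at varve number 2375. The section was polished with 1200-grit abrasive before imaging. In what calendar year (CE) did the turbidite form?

1407 CE

Between varve 2375 and the sediment surface there are 2951 − 2375 = 576 varves.
Removing the 16 false varves leaves 576 − 16 = 560 true varves beyond the turbidite.
Counting back 560 years from 1967 CE places the turbidite in 1967 − 560 = 1407 CE.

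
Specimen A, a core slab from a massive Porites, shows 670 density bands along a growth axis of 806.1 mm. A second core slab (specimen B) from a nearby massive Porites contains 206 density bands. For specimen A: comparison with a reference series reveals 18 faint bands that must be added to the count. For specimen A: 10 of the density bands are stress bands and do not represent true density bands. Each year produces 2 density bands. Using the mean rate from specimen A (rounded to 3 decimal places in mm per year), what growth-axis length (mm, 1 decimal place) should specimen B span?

Specimen A: true density band count = 670 − 10 + 18 = 678.
Specimen A: 678 density bands at 2 per year is 678 / 2 = 339 years.
A: 806.1 mm over 339 years gives 806.1 / 339 ≈ 2.378 mm per year.
Specimen B: with 2 density bands per year, 206 / 2 = 103 years. B's length ≈ 2.378 × 103 = 244.9 mm.

244.9 mm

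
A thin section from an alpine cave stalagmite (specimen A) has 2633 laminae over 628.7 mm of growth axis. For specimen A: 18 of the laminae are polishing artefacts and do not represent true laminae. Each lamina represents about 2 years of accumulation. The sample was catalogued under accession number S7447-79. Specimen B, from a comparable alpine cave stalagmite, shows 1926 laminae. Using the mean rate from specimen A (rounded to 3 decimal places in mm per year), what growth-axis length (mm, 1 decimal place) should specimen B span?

Specimen A: adjusted count: 2633 − 18 = 2615 laminae.
Specimen A: multiplying by 2 years per lamina: 2615 × 2 = 5230 years.
A: Extension rate ≈ 628.7 / 5230 = 0.120 mm/year.
Specimen B: multiplying by 2 years per lamina: 1926 × 2 = 3852 years. For B, 0.120 mm/year × 3852 years = 462.2 mm.

462.2 mm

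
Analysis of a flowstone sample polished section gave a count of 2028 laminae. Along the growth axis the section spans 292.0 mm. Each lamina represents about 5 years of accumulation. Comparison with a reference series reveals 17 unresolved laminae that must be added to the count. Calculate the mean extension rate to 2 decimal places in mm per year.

Correcting the raw count gives 2028 + 17 = 2045 true laminae.
Multiplying by 5 years per lamina: 2045 × 5 = 10225 years.
292.0 mm over 10225 years gives 292.0 / 10225 ≈ 0.03 mm per year.

0.03 mm per year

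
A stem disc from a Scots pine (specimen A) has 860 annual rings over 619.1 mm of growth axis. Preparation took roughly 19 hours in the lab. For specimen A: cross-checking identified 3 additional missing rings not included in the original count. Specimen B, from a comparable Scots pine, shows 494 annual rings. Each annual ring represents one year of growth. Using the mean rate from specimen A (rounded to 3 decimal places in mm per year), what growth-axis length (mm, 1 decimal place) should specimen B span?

Specimen A: true annual ring count = 860 + 3 = 863.
A: Mean rate = 619.1 mm / 863 years ≈ 0.717 mm/year.
Length of B = 0.717 × 494 = 354.2 mm.

354.2 mm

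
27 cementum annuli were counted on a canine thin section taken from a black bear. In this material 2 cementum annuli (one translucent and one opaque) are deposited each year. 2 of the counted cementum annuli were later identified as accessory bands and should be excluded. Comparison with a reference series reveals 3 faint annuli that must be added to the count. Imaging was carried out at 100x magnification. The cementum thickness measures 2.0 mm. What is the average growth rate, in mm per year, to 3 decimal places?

0.143 mm per year

Correcting the raw count gives 27 − 2 + 3 = 28 true cementum annuli.
With 2 cementum annuli per year, 28 / 2 = 14 years.
Mean rate = 2.0 mm / 14 years ≈ 0.143 mm per year.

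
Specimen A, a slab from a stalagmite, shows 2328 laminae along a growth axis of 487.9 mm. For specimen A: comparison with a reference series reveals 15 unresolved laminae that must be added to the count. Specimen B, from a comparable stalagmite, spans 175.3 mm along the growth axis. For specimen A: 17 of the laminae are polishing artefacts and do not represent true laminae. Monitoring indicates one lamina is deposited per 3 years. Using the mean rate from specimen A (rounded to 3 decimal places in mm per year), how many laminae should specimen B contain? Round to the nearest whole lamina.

Specimen A: after corrections the count is 2328 − 17 + 15 = 2326 laminae.
Specimen A: multiplying by 3 years per lamina: 2326 × 3 = 6978 years.
A: 487.9 mm over 6978 years gives 487.9 / 6978 ≈ 0.070 mm/year.
For B, 175.3 / 0.070 = 2504.29 years; at 3 years per lamina that is 2504.29 / 3 ≈ 835 laminae.

835 laminae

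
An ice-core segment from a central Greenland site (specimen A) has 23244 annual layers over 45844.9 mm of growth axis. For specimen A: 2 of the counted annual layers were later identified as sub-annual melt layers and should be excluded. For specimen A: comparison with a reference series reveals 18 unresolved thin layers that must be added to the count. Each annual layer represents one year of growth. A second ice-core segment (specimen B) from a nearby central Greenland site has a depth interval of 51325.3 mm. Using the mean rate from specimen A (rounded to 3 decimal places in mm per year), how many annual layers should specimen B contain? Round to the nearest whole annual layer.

Specimen A: true annual layer count = 23244 − 2 + 18 = 23260.
A: 45844.9 mm over 23260 years gives 45844.9 / 23260 ≈ 1.971 mm/year.
For B, 51325.3 / 1.971 = 26040.23 years ≈ 26040 annual layers.

26040 annual layers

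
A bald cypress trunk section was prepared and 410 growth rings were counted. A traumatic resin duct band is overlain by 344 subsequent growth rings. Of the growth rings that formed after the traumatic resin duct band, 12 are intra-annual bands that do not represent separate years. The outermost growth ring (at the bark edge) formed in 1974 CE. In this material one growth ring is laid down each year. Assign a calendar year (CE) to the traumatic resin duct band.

344 growth rings formed after the traumatic resin duct band.
Removing the 12 false growth rings leaves 344 − 12 = 332 true growth rings beyond the traumatic resin duct band.
1974 − 332 = 1642 CE.

1642 CE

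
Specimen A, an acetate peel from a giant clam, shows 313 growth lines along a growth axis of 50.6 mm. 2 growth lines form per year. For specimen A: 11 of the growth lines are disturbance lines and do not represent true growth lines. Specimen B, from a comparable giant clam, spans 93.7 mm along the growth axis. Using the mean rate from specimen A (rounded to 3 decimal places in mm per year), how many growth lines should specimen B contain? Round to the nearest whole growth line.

559 growth lines

Specimen A: correcting the raw count gives 313 − 11 = 302 true growth lines.
Specimen A: dividing by 2 growth lines per year: 302 / 2 = 151 years.
A: Extension rate ≈ 50.6 / 151 = 0.335 mm/yr.
Specimen B: 93.7 mm / 0.335 mm per year = 279.70 years; at 2 growth lines per year that is 279.70 × 2 ≈ 559 growth lines.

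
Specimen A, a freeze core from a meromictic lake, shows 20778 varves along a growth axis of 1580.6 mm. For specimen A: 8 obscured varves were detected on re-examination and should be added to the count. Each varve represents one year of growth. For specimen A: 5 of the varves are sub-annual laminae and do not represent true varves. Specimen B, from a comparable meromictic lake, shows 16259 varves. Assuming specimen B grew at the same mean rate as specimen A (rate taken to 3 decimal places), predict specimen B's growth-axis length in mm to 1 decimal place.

1235.7 mm

Specimen A: after corrections the count is 20778 − 5 + 8 = 20781 varves.
A: 1580.6 mm over 20781 years gives 1580.6 / 20781 ≈ 0.076 mm per year.
Length of B = 0.076 × 16259 = 1235.7 mm.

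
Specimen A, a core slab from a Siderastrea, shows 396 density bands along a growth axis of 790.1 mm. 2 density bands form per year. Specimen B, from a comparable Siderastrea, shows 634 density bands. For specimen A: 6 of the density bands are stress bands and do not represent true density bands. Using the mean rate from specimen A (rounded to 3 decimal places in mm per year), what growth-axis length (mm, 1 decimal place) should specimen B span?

Specimen A: adjusted count: 396 − 6 = 390 density bands.
Specimen A: 390 density bands at 2 per year is 390 / 2 = 195 years.
A: 790.1 mm over 195 years gives 790.1 / 195 ≈ 4.052 mm/yr.
Specimen B: dividing by 2 density bands per year: 634 / 2 = 317 years. B's length ≈ 4.052 × 317 = 1284.5 mm.

1284.5 mm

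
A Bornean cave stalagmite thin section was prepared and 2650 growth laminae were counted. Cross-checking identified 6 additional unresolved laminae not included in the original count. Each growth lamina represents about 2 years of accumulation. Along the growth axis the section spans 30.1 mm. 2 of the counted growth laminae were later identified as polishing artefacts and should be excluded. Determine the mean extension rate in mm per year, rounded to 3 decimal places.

True growth lamina count = 2650 − 2 + 6 = 2654.
At 2 years per growth lamina, 2654 × 2 = 5308 years.
Mean rate = 30.1 mm / 5308 years ≈ 0.006 mm per year.

0.006 mm per year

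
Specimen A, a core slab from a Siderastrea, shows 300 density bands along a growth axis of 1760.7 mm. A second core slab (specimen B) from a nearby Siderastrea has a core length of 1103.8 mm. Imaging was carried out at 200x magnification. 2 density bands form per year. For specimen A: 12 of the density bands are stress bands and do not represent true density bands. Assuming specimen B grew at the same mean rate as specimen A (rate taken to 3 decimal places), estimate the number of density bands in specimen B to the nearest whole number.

Specimen A: after corrections the count is 300 − 12 = 288 density bands.
Specimen A: with 2 density bands per year, 288 / 2 = 144 years.
A: Extension rate ≈ 1760.7 / 144 = 12.227 mm per year.
Specimen B: 1103.8 mm / 12.227 mm per year = 90.28 years; at 2 density bands per year that is 90.28 × 2 ≈ 181 density bands.

181 density bands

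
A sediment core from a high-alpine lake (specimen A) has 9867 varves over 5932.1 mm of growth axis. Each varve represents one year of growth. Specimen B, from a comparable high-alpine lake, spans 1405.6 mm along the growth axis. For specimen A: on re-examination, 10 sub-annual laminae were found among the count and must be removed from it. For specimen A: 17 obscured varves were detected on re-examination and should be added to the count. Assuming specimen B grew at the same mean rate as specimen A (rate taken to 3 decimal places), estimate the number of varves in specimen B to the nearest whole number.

2339 varves

Specimen A: after corrections the count is 9867 − 10 + 17 = 9874 varves.
A: 5932.1 mm over 9874 years gives 5932.1 / 9874 ≈ 0.601 mm/year.
Specimen B: 1405.6 mm / 0.601 mm per year = 2338.77 years ≈ 2339 varves.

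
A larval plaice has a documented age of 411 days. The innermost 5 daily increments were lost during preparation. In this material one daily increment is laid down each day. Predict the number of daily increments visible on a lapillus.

One daily increment per day gives 411 daily increments over 411 days.
Less the 5 uncaptured daily increments: 411 − 5 = 406.

406 daily increments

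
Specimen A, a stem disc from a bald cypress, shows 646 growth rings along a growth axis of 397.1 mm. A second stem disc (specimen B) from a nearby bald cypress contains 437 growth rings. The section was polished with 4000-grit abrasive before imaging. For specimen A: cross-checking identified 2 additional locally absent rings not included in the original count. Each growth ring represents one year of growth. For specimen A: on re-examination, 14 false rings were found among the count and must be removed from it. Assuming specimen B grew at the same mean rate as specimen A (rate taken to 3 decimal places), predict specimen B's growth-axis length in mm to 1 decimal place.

Specimen A: correcting the raw count gives 646 − 14 + 2 = 634 true growth rings.
A: Extension rate ≈ 397.1 / 634 = 0.626 mm/year.
For B, 0.626 mm/year × 437 years = 273.6 mm.

273.6 mm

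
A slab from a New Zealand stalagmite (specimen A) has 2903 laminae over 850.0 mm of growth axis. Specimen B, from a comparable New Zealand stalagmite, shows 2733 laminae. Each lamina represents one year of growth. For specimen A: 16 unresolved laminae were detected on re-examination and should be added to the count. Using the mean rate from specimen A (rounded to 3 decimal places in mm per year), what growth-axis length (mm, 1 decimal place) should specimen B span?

Specimen A: adjusted count: 2903 + 16 = 2919 laminae.
A: Mean rate = 850.0 mm / 2919 years ≈ 0.291 mm/yr.
B's length ≈ 0.291 × 2733 = 795.3 mm.

795.3 mm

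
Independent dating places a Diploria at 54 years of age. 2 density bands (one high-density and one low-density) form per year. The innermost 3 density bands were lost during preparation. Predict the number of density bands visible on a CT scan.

105 density bands

Expected density bands: 54 × 2 = 108.
Subtracting the 3 density bands not captured gives 108 − 3 = 105 density bands in the record.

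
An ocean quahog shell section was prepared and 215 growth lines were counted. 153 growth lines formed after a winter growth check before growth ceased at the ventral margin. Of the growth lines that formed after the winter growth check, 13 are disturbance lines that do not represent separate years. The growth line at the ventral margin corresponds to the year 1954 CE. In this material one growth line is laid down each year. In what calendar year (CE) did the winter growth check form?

1814 CE

There are 153 growth lines younger than the winter growth check.
153 − 13 false = 140 true growth lines after the winter growth check.
The growth line at the ventral margin is 1954 CE, so the winter growth check dates to 1954 − 140 = 1814 CE.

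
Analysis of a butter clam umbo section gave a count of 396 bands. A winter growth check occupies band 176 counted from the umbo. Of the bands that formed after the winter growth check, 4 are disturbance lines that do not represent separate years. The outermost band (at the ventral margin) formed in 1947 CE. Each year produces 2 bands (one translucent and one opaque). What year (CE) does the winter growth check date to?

1839 CE

The winter growth check sits at band 176 from the umbo, so 396 − 176 = 220 bands formed after it.
Removing the 4 false bands leaves 220 − 4 = 216 true bands beyond the winter growth check.
With 2 bands per year, 216 / 2 = 108 years.
The band at the ventral margin is 1947 CE, so the winter growth check dates to 1947 − 108 = 1839 CE.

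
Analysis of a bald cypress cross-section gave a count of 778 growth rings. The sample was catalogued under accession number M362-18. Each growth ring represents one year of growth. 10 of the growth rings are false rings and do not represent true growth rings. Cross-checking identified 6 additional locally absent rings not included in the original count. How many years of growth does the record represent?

774 yr

Correcting the raw count gives 778 − 10 + 6 = 774 true growth rings.
At one growth ring per year, that is 774 years.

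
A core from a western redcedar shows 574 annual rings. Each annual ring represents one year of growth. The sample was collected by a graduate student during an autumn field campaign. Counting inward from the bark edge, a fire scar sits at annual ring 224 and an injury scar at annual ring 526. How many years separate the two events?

302 years

526 − 224 = 302 annual rings lie between the two events.
At one annual ring per year, 302 years elapsed between them.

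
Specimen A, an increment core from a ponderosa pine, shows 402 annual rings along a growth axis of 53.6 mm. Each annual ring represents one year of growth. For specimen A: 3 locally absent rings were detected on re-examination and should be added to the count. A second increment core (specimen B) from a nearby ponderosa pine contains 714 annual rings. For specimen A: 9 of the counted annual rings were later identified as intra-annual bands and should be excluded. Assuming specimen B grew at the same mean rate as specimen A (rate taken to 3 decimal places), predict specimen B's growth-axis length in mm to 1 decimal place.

96.4 mm

Specimen A: correcting the raw count gives 402 − 9 + 3 = 396 true annual rings.
A: Extension rate ≈ 53.6 / 396 = 0.135 mm/year.
For B, 0.135 mm/year × 714 years = 96.4 mm.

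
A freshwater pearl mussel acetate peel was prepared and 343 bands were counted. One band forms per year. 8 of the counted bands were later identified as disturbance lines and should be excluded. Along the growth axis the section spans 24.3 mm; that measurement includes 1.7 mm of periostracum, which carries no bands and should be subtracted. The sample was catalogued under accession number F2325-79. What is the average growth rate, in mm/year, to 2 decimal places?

0.07 mm/year

After corrections the count is 343 − 8 = 335 bands.
The growth record spans 24.3 − 1.7 = 22.6 mm.
Mean rate = 22.6 mm / 335 years ≈ 0.07 mm/year.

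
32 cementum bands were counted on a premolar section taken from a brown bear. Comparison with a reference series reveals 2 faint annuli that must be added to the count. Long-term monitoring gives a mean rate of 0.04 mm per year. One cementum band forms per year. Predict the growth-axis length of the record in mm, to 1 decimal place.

1.4 mm

Adjusted count: 32 + 2 = 34 cementum bands.
Predicted length = 0.04 mm/year × 34 years = 1.4 mm.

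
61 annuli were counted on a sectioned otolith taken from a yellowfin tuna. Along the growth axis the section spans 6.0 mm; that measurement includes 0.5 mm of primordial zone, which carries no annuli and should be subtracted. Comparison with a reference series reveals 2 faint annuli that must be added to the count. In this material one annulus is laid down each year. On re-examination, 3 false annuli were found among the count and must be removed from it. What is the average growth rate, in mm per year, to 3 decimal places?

After corrections the count is 61 − 3 + 2 = 60 annuli.
The growth record spans 6.0 − 0.5 = 5.5 mm.
5.5 mm over 60 years gives 5.5 / 60 ≈ 0.092 mm per year.

0.092 mm per year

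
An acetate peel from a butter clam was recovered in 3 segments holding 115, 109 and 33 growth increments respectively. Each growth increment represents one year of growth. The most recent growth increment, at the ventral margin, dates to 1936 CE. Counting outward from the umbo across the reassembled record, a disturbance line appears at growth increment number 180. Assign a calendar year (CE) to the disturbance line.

1859 CE

Total growth increments = 115 + 109 + 33 = 257.
257 − 180 = 77 growth increments lie beyond the disturbance line toward the ventral margin.
The growth increment at the ventral margin is 1936 CE, so the disturbance line dates to 1936 − 77 = 1859 CE.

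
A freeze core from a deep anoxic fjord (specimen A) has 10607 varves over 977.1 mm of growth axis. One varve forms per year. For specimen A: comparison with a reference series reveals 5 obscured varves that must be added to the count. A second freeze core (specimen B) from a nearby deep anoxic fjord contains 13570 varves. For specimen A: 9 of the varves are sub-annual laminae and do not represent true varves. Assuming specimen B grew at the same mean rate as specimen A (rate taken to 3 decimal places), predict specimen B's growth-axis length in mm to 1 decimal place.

1248.4 mm

Specimen A: correcting the raw count gives 10607 − 9 + 5 = 10603 true varves.
A: Mean rate = 977.1 mm / 10603 years ≈ 0.092 mm per year.
Length of B = 0.092 × 13570 = 1248.4 mm.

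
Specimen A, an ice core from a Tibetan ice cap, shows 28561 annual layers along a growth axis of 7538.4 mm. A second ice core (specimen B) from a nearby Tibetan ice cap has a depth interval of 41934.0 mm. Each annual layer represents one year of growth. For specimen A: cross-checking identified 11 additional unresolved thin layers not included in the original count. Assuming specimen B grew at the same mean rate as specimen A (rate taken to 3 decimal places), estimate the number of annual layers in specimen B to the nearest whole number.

Specimen A: correcting the raw count gives 28561 + 11 = 28572 true annual layers.
A: Extension rate ≈ 7538.4 / 28572 = 0.264 mm/yr.
For B, 41934.0 / 0.264 = 158840.91 years ≈ 158841 annual layers.

158841 annual layers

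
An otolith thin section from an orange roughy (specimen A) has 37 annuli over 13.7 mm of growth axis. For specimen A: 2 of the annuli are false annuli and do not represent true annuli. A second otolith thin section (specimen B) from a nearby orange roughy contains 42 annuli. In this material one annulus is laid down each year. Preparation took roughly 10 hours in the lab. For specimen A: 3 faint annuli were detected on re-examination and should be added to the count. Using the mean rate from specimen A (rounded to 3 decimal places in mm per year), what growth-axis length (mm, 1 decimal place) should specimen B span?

15.2 mm

Specimen A: true annulus count = 37 − 2 + 3 = 38.
A: Mean rate = 13.7 mm / 38 years ≈ 0.361 mm/year.
For B, 0.361 mm/year × 42 years = 15.2 mm.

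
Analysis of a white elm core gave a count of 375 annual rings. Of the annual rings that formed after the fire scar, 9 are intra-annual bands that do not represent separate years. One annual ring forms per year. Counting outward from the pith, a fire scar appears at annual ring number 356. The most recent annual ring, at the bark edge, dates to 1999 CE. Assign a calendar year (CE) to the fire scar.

1989 CE

The fire scar sits at annual ring 356 from the pith, so 375 − 356 = 19 annual rings formed after it.
19 − 9 false = 10 true annual rings after the fire scar.
1999 − 10 = 1989 CE.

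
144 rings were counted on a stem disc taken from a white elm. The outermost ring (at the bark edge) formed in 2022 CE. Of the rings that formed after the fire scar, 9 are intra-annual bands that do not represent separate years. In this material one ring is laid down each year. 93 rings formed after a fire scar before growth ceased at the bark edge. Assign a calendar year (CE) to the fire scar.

93 rings post-date the fire scar.
Excluding 9 false rings: 93 − 9 = 84.
Counting back 84 years from 2022 CE places the fire scar in 2022 − 84 = 1938 CE.

1938 CE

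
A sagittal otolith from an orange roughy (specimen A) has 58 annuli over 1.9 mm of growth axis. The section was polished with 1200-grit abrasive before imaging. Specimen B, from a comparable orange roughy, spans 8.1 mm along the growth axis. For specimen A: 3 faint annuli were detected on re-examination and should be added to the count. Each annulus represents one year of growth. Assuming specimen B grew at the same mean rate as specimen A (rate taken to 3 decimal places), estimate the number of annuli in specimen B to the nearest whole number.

261 annuli

Specimen A: adjusted count: 58 + 3 = 61 annuli.
A: Extension rate ≈ 1.9 / 61 = 0.031 mm/yr.
For B, 8.1 / 0.031 = 261.29 years ≈ 261 annuli.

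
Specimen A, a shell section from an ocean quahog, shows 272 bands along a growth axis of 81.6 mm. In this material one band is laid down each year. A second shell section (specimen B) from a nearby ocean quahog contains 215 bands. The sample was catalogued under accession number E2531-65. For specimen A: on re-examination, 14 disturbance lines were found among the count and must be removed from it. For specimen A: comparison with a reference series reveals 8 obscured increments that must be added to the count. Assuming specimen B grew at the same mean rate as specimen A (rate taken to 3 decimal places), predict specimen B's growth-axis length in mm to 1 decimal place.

66.0 mm

Specimen A: true band count = 272 − 14 + 8 = 266.
A: Mean rate = 81.6 mm / 266 years ≈ 0.307 mm/year.
Length of B = 0.307 × 215 = 66.0 mm.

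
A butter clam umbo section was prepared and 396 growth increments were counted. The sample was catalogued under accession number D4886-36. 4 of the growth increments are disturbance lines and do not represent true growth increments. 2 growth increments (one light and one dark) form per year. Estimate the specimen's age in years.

196 years

Adjusted count: 396 − 4 = 392 growth increments.
Dividing by 2 growth increments per year: 392 / 2 = 196 years.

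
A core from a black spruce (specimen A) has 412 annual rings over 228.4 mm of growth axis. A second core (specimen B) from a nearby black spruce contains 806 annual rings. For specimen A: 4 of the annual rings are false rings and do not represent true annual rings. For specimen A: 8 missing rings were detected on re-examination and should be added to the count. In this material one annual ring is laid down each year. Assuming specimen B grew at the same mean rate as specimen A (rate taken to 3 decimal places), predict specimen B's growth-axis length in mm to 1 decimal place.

442.5 mm

Specimen A: true annual ring count = 412 − 4 + 8 = 416.
A: 228.4 mm over 416 years gives 228.4 / 416 ≈ 0.549 mm per year.
B's length ≈ 0.549 × 806 = 442.5 mm.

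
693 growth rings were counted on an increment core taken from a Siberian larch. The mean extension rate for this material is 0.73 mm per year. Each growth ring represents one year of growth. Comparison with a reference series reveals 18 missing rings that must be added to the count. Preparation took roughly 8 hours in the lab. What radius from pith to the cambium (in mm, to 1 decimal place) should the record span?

519.0 mm

After corrections the count is 693 + 18 = 711 growth rings.
Length ≈ 0.73 × 711 = 519.0 mm.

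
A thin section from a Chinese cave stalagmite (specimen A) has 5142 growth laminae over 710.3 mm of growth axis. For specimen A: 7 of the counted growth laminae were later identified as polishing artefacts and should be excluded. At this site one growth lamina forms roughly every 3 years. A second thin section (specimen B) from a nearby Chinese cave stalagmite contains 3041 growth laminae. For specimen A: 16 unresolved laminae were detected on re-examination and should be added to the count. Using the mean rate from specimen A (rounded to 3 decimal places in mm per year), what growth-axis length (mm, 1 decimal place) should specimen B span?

419.7 mm

Specimen A: adjusted count: 5142 − 7 + 16 = 5151 growth laminae.
Specimen A: multiplying by 3 years per growth lamina: 5151 × 3 = 15453 years.
A: Extension rate ≈ 710.3 / 15453 = 0.046 mm/year.
Specimen B: at 3 years per growth lamina, 3041 × 3 = 9123 years. For B, 0.046 mm/year × 9123 years = 419.7 mm.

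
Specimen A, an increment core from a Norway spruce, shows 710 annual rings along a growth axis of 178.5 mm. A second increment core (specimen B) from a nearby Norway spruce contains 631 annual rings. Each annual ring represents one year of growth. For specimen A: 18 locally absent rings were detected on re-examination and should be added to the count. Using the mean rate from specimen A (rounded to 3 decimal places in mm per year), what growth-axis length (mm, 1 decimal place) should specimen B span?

Specimen A: adjusted count: 710 + 18 = 728 annual rings.
A: Mean rate = 178.5 mm / 728 years ≈ 0.245 mm per year.
Length of B = 0.245 × 631 = 154.6 mm.

154.6 mm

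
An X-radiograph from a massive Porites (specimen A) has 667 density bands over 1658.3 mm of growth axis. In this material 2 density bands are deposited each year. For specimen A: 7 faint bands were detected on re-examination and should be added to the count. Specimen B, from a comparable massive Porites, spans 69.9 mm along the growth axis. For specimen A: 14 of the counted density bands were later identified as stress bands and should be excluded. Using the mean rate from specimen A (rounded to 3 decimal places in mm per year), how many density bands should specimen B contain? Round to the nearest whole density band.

28 density bands

Specimen A: adjusted count: 667 − 14 + 7 = 660 density bands.
Specimen A: with 2 density bands per year, 660 / 2 = 330 years.
A: Mean rate = 1658.3 mm / 330 years ≈ 5.025 mm per year.
For B, 69.9 / 5.025 = 13.91 years; at 2 density bands per year that is 13.91 × 2 ≈ 28 density bands.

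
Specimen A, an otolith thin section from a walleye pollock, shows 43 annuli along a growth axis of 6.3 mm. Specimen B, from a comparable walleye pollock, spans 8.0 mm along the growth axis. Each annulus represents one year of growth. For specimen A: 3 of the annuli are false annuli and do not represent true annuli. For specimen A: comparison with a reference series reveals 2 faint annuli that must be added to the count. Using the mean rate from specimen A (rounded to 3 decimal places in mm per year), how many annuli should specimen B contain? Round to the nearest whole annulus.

53 annuli

Specimen A: after corrections the count is 43 − 3 + 2 = 42 annuli.
A: Mean rate = 6.3 mm / 42 years ≈ 0.150 mm per year.
B spans 8.0 / 0.150 = 53.33 years ≈ 53 annuli.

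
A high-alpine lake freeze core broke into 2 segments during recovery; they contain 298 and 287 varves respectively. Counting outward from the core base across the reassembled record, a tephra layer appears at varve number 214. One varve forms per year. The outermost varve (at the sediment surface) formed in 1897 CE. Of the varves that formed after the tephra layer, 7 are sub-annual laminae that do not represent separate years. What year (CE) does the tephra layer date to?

1533 CE

Total varves = 298 + 287 = 585.
The tephra layer sits at varve 214 from the core base, so 585 − 214 = 371 varves formed after it.
371 − 7 false = 364 true varves after the tephra layer.
The varve at the sediment surface is 1897 CE, so the tephra layer dates to 1897 − 364 = 1533 CE.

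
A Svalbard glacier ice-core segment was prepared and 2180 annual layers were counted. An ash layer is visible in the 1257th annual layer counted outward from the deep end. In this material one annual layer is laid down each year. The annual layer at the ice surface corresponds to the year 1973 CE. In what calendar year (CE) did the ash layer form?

The ash layer sits at annual layer 1257 from the deep end, so 2180 − 1257 = 923 annual layers formed after it.
1973 − 923 = 1050 CE.

1050 CE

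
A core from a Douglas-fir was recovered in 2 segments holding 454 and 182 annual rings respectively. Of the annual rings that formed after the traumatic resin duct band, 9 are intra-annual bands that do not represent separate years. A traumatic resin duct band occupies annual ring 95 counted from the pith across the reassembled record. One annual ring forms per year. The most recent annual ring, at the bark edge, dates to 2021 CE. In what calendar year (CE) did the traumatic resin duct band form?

Total annual rings = 454 + 182 = 636.
Between annual ring 95 and the bark edge there are 636 − 95 = 541 annual rings.
Excluding 9 false annual rings: 541 − 9 = 532.
2021 − 532 = 1489 CE.

1489 CE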